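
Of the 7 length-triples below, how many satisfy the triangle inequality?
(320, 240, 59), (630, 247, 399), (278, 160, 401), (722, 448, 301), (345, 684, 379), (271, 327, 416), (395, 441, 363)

(59,240,320): 59+240 ≤ 320 → not valid
(247,399,630): 247+399 > 630 → valid
(160,278,401): 160+278 > 401 → valid
(301,448,722): 301+448 > 722 → valid
(345,379,684): 345+379 > 684 → valid
(271,327,416): 271+327 > 416 → valid
(363,395,441): 363+395 > 441 → valid
6 of the 7 triples form a triangle.

6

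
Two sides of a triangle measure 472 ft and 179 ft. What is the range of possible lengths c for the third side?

293 < c < 651

By the triangle inequality, c must be less than 472 + 179 = 651 and greater than |472 − 179| = 293.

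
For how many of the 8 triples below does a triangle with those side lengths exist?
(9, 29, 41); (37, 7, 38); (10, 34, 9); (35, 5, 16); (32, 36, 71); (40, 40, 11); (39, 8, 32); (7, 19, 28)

(9,29,41): 9+29 ≤ 41 → not valid
(7,37,38): 7+37 > 38 → valid
(9,10,34): 9+10 ≤ 34 → not valid
(5,16,35): 5+16 ≤ 35 → not valid
(32,36,71): 32+36 ≤ 71 → not valid
(11,40,40): 11+40 > 40 → valid
(8,32,39): 8+32 > 39 → valid
(7,19,28): 7+19 ≤ 28 → not valid
3 of the 8 triples form a triangle.

3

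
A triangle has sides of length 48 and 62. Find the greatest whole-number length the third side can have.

The third side must be strictly less than 48 + 62 = 110.
The largest integer below 110 is 109.

109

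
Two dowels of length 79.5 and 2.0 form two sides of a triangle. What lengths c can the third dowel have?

77.5 < c < 81.5

By the triangle inequality, c must be less than 79.5 + 2.0 = 81.5 and greater than |79.5 − 2.0| = 77.5.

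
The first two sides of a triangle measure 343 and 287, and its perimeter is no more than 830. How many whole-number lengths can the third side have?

Triangle inequality: 56 < x < 630. Perimeter ≤ 830 gives x ≤ 830 − 343 − 287 = 200.
So 56 < x ≤ 200; integers 57 through 200: 144 values.

144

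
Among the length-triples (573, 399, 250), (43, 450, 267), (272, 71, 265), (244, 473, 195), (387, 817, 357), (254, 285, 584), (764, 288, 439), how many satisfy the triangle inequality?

2

(250,399,573): 250+399 > 573 → valid
(43,267,450): 43+267 ≤ 450 → not valid
(71,265,272): 71+265 > 272 → valid
(195,244,473): 195+244 ≤ 473 → not valid
(357,387,817): 357+387 ≤ 817 → not valid
(254,285,584): 254+285 ≤ 584 → not valid
(288,439,764): 288+439 ≤ 764 → not valid
2 of the 7 triples form a triangle.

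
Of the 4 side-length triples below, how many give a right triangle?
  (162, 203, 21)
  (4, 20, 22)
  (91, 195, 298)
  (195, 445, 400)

1

(162,203,21): 21+162 ≤ 203, not a triangle
(4,20,22): 4²+20² = 416 < 484 = 22² → obtuse
(91,195,298): 91+195 ≤ 298, not a triangle
(195,445,400): 195²+400² = 198025 = 445² → right
1 of the 4 is right.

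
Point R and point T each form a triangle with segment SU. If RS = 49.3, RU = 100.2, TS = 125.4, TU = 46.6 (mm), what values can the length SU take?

78.8 < SU < 149.5

From triangle RSU: |49.3 − 100.2| < SU < 49.3 + 100.2, i.e. 50.9 < SU < 149.5.
From triangle TSU: 78.8 < SU < 172.0.
Both must hold, so SU lies in the intersection.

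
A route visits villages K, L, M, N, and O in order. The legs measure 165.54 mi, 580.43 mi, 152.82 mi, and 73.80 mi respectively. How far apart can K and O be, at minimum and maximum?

188.27 ≤ KO ≤ 972.59 mi

The maximum is all hops collinear in one direction: 165.54 + 580.43 + 152.82 + 73.80 = 972.59.
The longest hop is 580.43; the others sum to 392.16. Folding the others back against it leaves at least 580.43 − 392.16 = 188.27.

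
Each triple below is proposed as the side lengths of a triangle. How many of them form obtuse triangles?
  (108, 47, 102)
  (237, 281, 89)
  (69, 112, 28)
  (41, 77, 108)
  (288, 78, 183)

2

(108,47,102): 47²+102² = 12613 > 11664 = 108² → acute
(237,281,89): 89²+237² = 64090 < 78961 = 281² → obtuse
(69,112,28): 28+69 ≤ 112, not a triangle
(41,77,108): 41²+77² = 7610 < 11664 = 108² → obtuse
(288,78,183): 78+183 ≤ 288, not a triangle
2 of the 5 are obtuse.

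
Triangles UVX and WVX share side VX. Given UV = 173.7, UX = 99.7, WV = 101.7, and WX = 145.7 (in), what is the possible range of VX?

From triangle UVX: |173.7 − 99.7| < VX < 173.7 + 99.7, i.e. 74.0 < VX < 273.4.
From triangle WVX: 44.0 < VX < 247.4.
Both must hold, so VX lies in the intersection.

74.0 < VX < 247.4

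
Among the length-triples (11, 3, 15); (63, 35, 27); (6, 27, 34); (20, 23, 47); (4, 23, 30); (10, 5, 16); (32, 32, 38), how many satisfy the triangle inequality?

(3,11,15): 3+11 ≤ 15 → not valid
(27,35,63): 27+35 ≤ 63 → not valid
(6,27,34): 6+27 ≤ 34 → not valid
(20,23,47): 20+23 ≤ 47 → not valid
(4,23,30): 4+23 ≤ 30 → not valid
(5,10,16): 5+10 ≤ 16 → not valid
(32,32,38): 32+32 > 38 → valid
1 of the 7 triples forms a triangle.

1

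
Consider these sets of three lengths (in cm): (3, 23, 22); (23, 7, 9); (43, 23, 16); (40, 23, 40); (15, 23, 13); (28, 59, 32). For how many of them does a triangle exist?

(3,22,23): 3+22 > 23 → valid
(7,9,23): 7+9 ≤ 23 → not valid
(16,23,43): 16+23 ≤ 43 → not valid
(23,40,40): 23+40 > 40 → valid
(13,15,23): 13+15 > 23 → valid
(28,32,59): 28+32 > 59 → valid
4 of the 6 triples form a triangle.

4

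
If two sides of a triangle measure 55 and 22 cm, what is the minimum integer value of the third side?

The third side must be strictly greater than |55 − 22| = 33.
The smallest integer above 33 is 34.

34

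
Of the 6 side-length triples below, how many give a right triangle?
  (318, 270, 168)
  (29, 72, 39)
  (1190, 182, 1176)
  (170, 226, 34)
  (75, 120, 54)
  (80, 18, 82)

3

(318,270,168): 168²+270² = 101124 = 318² → right
(29,72,39): 29+39 ≤ 72, not a triangle
(1190,182,1176): 182²+1176² = 1416100 = 1190² → right
(170,226,34): 34+170 ≤ 226, not a triangle
(75,120,54): 54²+75² = 8541 < 14400 = 120² → obtuse
(80,18,82): 18²+80² = 6724 = 82² → right
3 of the 6 are right.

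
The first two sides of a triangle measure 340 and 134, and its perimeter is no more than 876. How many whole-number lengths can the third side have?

196

Triangle inequality: 206 < x < 474. Perimeter ≤ 876 gives x ≤ 876 − 340 − 134 = 402.
So 206 < x ≤ 402; integers 207 through 402: 196 values.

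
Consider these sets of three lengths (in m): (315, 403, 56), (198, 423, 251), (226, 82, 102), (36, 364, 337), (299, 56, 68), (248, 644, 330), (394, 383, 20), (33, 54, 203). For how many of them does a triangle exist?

(56,315,403): 56+315 ≤ 403 → not valid
(198,251,423): 198+251 > 423 → valid
(82,102,226): 82+102 ≤ 226 → not valid
(36,337,364): 36+337 > 364 → valid
(56,68,299): 56+68 ≤ 299 → not valid
(248,330,644): 248+330 ≤ 644 → not valid
(20,383,394): 20+383 > 394 → valid
(33,54,203): 33+54 ≤ 203 → not valid
3 of the 8 triples form a triangle.

3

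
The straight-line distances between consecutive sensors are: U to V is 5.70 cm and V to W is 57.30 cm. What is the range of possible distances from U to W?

51.60 ≤ UW ≤ 63.00 cm

By the triangle inequality, |5.70 − 57.30| ≤ UW ≤ 5.70 + 57.30.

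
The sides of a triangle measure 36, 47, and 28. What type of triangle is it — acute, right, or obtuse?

obtuse

Compare the square of the longest side to the sum of squares of the other two: 28² + 36² = 2080 < 2209 = 47².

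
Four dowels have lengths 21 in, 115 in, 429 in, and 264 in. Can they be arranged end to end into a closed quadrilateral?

No

For a quadrilateral, each side must be shorter than the sum of the others.
Here the longest side is 429, but the remaining 3 sides sum to only 400.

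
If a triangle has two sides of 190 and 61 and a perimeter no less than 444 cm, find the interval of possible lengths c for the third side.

193 ≤ c < 251 cm

Triangle inequality alone gives 129 < c < 251.
The perimeter condition gives c ≥ 444 − 190 − 61 = 193.
Intersecting the two: 193 ≤ c < 251.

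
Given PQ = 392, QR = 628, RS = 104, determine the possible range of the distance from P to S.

132 ≤ PS ≤ 1124

The maximum is all hops collinear in one direction: 392 + 628 + 104 = 1124.
The longest hop is 628; the others sum to 496. Folding the others back against it leaves at least 628 − 496 = 132.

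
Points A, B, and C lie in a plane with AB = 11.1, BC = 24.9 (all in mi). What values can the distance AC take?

13.8 ≤ AC ≤ 36.0 mi

By the triangle inequality, |11.1 − 24.9| ≤ AC ≤ 11.1 + 24.9.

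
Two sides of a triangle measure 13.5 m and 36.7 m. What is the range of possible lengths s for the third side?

By the triangle inequality, s must be less than 13.5 + 36.7 = 50.2 and greater than |13.5 − 36.7| = 23.2.

23.2 < s < 50.2 (m)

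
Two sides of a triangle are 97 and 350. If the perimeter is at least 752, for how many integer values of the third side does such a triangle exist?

Triangle inequality: 253 < x < 447. Perimeter ≥ 752 gives x ≥ 752 − 97 − 350 = 305.
So 305 ≤ x < 447; integers 305 through 446: 142 values.

142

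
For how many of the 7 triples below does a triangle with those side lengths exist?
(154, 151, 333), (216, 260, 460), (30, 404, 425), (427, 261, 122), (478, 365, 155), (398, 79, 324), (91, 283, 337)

(151,154,333): 151+154 ≤ 333 → not valid
(216,260,460): 216+260 > 460 → valid
(30,404,425): 30+404 > 425 → valid
(122,261,427): 122+261 ≤ 427 → not valid
(155,365,478): 155+365 > 478 → valid
(79,324,398): 79+324 > 398 → valid
(91,283,337): 91+283 > 337 → valid
5 of the 7 triples form a triangle.

5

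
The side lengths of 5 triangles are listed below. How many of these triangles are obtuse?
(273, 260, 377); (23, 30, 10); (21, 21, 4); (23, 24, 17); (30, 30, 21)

(273,260,377): 260²+273² = 142129 = 377² → right
(23,30,10): 10²+23² = 629 < 900 = 30² → obtuse
(21,21,4): 4²+21² = 457 > 441 = 21² → acute
(23,24,17): 17²+23² = 818 > 576 = 24² → acute
(30,30,21): 21²+30² = 1341 > 900 = 30² → acute
1 of the 5 is obtuse.

1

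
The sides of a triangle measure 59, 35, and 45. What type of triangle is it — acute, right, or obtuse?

Compare the square of the longest side to the sum of squares of the other two: 35² + 45² = 3250 < 3481 = 59².

obtuse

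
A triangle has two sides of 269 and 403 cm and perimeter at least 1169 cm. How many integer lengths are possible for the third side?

175

Triangle inequality: 134 < x < 672. Perimeter ≥ 1169 gives x ≥ 1169 − 269 − 403 = 497.
So 497 ≤ x < 672; integers 497 through 671: 175 values.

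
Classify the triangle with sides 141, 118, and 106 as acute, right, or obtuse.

acute

Compare the square of the longest side to the sum of squares of the other two: 106² + 118² = 25160 > 19881 = 141².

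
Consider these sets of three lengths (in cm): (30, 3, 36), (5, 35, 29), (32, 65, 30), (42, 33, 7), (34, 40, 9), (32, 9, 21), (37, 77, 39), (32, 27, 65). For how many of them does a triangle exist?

1

(3,30,36): 3+30 ≤ 36 → not valid
(5,29,35): 5+29 ≤ 35 → not valid
(30,32,65): 30+32 ≤ 65 → not valid
(7,33,42): 7+33 ≤ 42 → not valid
(9,34,40): 9+34 > 40 → valid
(9,21,32): 9+21 ≤ 32 → not valid
(37,39,77): 37+39 ≤ 77 → not valid
(27,32,65): 27+32 ≤ 65 → not valid
1 of the 8 triples forms a triangle.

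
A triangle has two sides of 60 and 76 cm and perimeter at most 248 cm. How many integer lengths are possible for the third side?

96

Triangle inequality: 16 < x < 136. Perimeter ≤ 248 gives x ≤ 248 − 60 − 76 = 112.
So 16 < x ≤ 112; integers 17 through 112: 96 values.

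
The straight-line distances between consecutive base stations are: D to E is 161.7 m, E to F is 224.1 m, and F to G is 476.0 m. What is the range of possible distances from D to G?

90.2 ≤ DG ≤ 861.8 m

The maximum is all hops collinear in one direction: 161.7 + 224.1 + 476.0 = 861.8.
The longest hop is 476.0; the others sum to 385.8. Folding the others back against it leaves at least 476.0 − 385.8 = 90.2.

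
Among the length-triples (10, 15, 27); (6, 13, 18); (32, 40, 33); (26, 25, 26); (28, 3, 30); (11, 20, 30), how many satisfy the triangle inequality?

5

(10,15,27): 10+15 ≤ 27 → not valid
(6,13,18): 6+13 > 18 → valid
(32,33,40): 32+33 > 40 → valid
(25,26,26): 25+26 > 26 → valid
(3,28,30): 3+28 > 30 → valid
(11,20,30): 11+20 > 30 → valid
5 of the 6 triples form a triangle.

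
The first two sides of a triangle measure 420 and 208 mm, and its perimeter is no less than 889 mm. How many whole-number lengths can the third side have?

Triangle inequality: 212 < x < 628. Perimeter ≥ 889 gives x ≥ 889 − 420 − 208 = 261.
So 261 ≤ x < 628; integers 261 through 627: 367 values.

367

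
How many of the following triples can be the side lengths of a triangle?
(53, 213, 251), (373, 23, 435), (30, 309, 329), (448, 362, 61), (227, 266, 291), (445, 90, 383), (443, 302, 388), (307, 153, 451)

6

(53,213,251): 53+213 > 251 → valid
(23,373,435): 23+373 ≤ 435 → not valid
(30,309,329): 30+309 > 329 → valid
(61,362,448): 61+362 ≤ 448 → not valid
(227,266,291): 227+266 > 291 → valid
(90,383,445): 90+383 > 445 → valid
(302,388,443): 302+388 > 443 → valid
(153,307,451): 153+307 > 451 → valid
6 of the 8 triples form a triangle.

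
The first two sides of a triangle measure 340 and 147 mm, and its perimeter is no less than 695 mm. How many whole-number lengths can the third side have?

279

Triangle inequality: 193 < x < 487. Perimeter ≥ 695 gives x ≥ 695 − 340 − 147 = 208.
So 208 ≤ x < 487; integers 208 through 486: 279 values.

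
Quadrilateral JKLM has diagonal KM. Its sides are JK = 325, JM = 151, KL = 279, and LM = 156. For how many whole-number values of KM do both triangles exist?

From triangle JKM: 174 < KM < 476.
From triangle LKM: 123 < KM < 435.
Intersection: 174 < KM < 435, so integers 175 through 434: 260 values.

260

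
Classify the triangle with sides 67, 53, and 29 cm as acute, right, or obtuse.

obtuse

Compare the square of the longest side to the sum of squares of the other two: 29² + 53² = 3650 < 4489 = 67².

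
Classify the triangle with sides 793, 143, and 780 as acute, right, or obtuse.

right

Compare the square of the longest side to the sum of squares of the other two: 143² + 780² = 628849 = 793².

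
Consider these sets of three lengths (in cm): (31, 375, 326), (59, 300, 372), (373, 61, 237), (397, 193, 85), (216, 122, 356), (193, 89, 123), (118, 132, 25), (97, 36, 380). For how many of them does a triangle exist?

2

(31,326,375): 31+326 ≤ 375 → not valid
(59,300,372): 59+300 ≤ 372 → not valid
(61,237,373): 61+237 ≤ 373 → not valid
(85,193,397): 85+193 ≤ 397 → not valid
(122,216,356): 122+216 ≤ 356 → not valid
(89,123,193): 89+123 > 193 → valid
(25,118,132): 25+118 > 132 → valid
(36,97,380): 36+97 ≤ 380 → not valid
2 of the 8 triples form a triangle.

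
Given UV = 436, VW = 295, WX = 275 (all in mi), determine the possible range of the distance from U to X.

0 ≤ UX ≤ 1006 mi

The maximum is all hops collinear in one direction: 436 + 295 + 275 = 1006.
The longest hop is 436; the others sum to 570. Since 436 ≤ 570, the path can fold back on itself completely, so the minimum distance is 0.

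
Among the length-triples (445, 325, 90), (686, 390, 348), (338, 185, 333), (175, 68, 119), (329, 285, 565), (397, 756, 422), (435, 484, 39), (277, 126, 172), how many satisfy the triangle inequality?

(90,325,445): 90+325 ≤ 445 → not valid
(348,390,686): 348+390 > 686 → valid
(185,333,338): 185+333 > 338 → valid
(68,119,175): 68+119 > 175 → valid
(285,329,565): 285+329 > 565 → valid
(397,422,756): 397+422 > 756 → valid
(39,435,484): 39+435 ≤ 484 → not valid
(126,172,277): 126+172 > 277 → valid
6 of the 8 triples form a triangle.

6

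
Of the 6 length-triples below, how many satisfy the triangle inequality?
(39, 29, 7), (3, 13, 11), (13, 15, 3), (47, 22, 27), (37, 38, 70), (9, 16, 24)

(7,29,39): 7+29 ≤ 39 → not valid
(3,11,13): 3+11 > 13 → valid
(3,13,15): 3+13 > 15 → valid
(22,27,47): 22+27 > 47 → valid
(37,38,70): 37+38 > 70 → valid
(9,16,24): 9+16 > 24 → valid
5 of the 6 triples form a triangle.

5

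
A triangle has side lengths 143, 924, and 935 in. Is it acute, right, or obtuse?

Compare the square of the longest side to the sum of squares of the other two: 143² + 924² = 874225 = 935².

right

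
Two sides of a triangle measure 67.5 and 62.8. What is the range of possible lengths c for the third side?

By the triangle inequality, c must be less than 67.5 + 62.8 = 130.3 and greater than |67.5 − 62.8| = 4.7.

4.7 < c < 130.3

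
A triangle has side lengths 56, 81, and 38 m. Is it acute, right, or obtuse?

obtuse

Compare the square of the longest side to the sum of squares of the other two: 38² + 56² = 4580 < 6561 = 81².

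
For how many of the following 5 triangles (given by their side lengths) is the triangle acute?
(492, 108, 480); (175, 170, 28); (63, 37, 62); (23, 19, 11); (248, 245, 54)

2

(492,108,480): 108²+480² = 242064 = 492² → right
(175,170,28): 28²+170² = 29684 < 30625 = 175² → obtuse
(63,37,62): 37²+62² = 5213 > 3969 = 63² → acute
(23,19,11): 11²+19² = 482 < 529 = 23² → obtuse
(248,245,54): 54²+245² = 62941 > 61504 = 248² → acute
2 of the 5 are acute.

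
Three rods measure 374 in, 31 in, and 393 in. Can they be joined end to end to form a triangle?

The longest side is 393, and the other two sum to 405.
Since 405 > 393, the triangle inequality holds.

Yes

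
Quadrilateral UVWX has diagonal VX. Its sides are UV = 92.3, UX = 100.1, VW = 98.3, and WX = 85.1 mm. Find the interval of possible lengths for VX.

13.2 < VX < 183.4

From triangle UVX: |92.3 − 100.1| < VX < 92.3 + 100.1, i.e. 7.8 < VX < 192.4.
From triangle WVX: 13.2 < VX < 183.4.
Both must hold, so VX lies in the intersection.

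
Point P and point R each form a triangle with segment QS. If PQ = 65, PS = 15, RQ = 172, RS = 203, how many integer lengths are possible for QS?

29

From triangle PQS: 50 < QS < 80.
From triangle RQS: 31 < QS < 375.
Intersection: 50 < QS < 80, so integers 51 through 79: 29 values.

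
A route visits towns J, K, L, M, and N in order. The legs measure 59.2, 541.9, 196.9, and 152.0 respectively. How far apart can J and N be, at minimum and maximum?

The maximum is all hops collinear in one direction: 59.2 + 541.9 + 196.9 + 152.0 = 950.0.
The longest hop is 541.9; the others sum to 408.1. Folding the others back against it leaves at least 541.9 − 408.1 = 133.8.

133.8 ≤ JN ≤ 950.0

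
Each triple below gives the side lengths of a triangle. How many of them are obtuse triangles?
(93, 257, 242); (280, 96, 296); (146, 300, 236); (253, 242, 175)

(93,257,242): 93²+242² = 67213 > 66049 = 257² → acute
(280,96,296): 96²+280² = 87616 = 296² → right
(146,300,236): 146²+236² = 77012 < 90000 = 300² → obtuse
(253,242,175): 175²+242² = 89189 > 64009 = 253² → acute
1 of the 4 is obtuse.

1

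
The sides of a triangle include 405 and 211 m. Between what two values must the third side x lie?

194 < x < 616 (m)

By the triangle inequality, x must be less than 405 + 211 = 616 and greater than |405 − 211| = 194.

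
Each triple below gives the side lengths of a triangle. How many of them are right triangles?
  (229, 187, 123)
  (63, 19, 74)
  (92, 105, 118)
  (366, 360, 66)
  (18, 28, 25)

(229,187,123): 123²+187² = 50098 < 52441 = 229² → obtuse
(63,19,74): 19²+63² = 4330 < 5476 = 74² → obtuse
(92,105,118): 92²+105² = 19489 > 13924 = 118² → acute
(366,360,66): 66²+360² = 133956 = 366² → right
(18,28,25): 18²+25² = 949 > 784 = 28² → acute
1 of the 5 is right.

1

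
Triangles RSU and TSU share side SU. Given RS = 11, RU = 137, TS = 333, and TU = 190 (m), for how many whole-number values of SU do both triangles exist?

4

From triangle RSU: 126 < SU < 148.
From triangle TSU: 143 < SU < 523.
Intersection: 143 < SU < 148, so integers 144 through 147: 4 values.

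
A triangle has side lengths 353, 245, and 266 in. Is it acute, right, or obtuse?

Compare the square of the longest side to the sum of squares of the other two: 245² + 266² = 130781 > 124609 = 353².

acute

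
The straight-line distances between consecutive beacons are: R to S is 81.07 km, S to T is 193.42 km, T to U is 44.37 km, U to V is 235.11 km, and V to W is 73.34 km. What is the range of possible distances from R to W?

0 ≤ RW ≤ 627.31 km

The maximum is all hops collinear in one direction: 81.07 + 193.42 + 44.37 + 235.11 + 73.34 = 627.31.
The longest hop is 235.11; the others sum to 392.20. Since 235.11 ≤ 392.20, the path can fold back on itself completely, so the minimum distance is 0.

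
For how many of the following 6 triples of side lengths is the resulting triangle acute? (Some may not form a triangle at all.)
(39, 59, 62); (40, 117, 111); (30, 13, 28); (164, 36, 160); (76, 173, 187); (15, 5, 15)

5

(39,59,62): 39²+59² = 5002 > 3844 = 62² → acute
(40,117,111): 40²+111² = 13921 > 13689 = 117² → acute
(30,13,28): 13²+28² = 953 > 900 = 30² → acute
(164,36,160): 36²+160² = 26896 = 164² → right
(76,173,187): 76²+173² = 35705 > 34969 = 187² → acute
(15,5,15): 5²+15² = 250 > 225 = 15² → acute
5 of the 6 are acute.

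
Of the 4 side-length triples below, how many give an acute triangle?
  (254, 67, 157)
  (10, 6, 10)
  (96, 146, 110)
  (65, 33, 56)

(254,67,157): 67+157 ≤ 254, not a triangle
(10,6,10): 6²+10² = 136 > 100 = 10² → acute
(96,146,110): 96²+110² = 21316 = 146² → right
(65,33,56): 33²+56² = 4225 = 65² → right
1 of the 4 is acute.

1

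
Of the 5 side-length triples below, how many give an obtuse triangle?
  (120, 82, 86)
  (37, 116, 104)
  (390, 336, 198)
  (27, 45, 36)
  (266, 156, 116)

3

(120,82,86): 82²+86² = 14120 < 14400 = 120² → obtuse
(37,116,104): 37²+104² = 12185 < 13456 = 116² → obtuse
(390,336,198): 198²+336² = 152100 = 390² → right
(27,45,36): 27²+36² = 2025 = 45² → right
(266,156,116): 116²+156² = 37792 < 70756 = 266² → obtuse
3 of the 5 are obtuse.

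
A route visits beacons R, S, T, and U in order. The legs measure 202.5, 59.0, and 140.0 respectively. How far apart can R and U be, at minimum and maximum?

3.5 ≤ RU ≤ 401.5

The maximum is all hops collinear in one direction: 202.5 + 59.0 + 140.0 = 401.5.
The longest hop is 202.5; the others sum to 199.0. Folding the others back against it leaves at least 202.5 − 199.0 = 3.5.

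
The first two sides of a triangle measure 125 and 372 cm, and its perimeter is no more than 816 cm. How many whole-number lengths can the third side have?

Triangle inequality: 247 < x < 497. Perimeter ≤ 816 gives x ≤ 816 − 125 − 372 = 319.
So 247 < x ≤ 319; integers 248 through 319: 72 values.

72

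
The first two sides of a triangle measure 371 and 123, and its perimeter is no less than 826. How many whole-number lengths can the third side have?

Triangle inequality: 248 < x < 494. Perimeter ≥ 826 gives x ≥ 826 − 371 − 123 = 332.
So 332 ≤ x < 494; integers 332 through 493: 162 values.

162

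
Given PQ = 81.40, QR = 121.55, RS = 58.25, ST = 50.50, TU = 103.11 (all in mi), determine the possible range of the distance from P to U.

The maximum is all hops collinear in one direction: 81.40 + 121.55 + 58.25 + 50.50 + 103.11 = 414.81.
The longest hop is 121.55; the others sum to 293.26. Since 121.55 ≤ 293.26, the path can fold back on itself completely, so the minimum distance is 0.

0 ≤ PU ≤ 414.81 mi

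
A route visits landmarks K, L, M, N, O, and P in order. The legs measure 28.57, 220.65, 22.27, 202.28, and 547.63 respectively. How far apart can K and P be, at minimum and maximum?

The maximum is all hops collinear in one direction: 28.57 + 220.65 + 22.27 + 202.28 + 547.63 = 1021.40.
The longest hop is 547.63; the others sum to 473.77. Folding the others back against it leaves at least 547.63 − 473.77 = 73.86.

73.86 ≤ KP ≤ 1021.40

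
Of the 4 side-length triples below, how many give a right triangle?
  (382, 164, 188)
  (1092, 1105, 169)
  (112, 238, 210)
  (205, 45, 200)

3

(382,164,188): 164+188 ≤ 382, not a triangle
(1092,1105,169): 169²+1092² = 1221025 = 1105² → right
(112,238,210): 112²+210² = 56644 = 238² → right
(205,45,200): 45²+200² = 42025 = 205² → right
3 of the 4 are right.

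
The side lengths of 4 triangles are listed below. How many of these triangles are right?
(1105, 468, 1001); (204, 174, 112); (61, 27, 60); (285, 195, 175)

(1105,468,1001): 468²+1001² = 1221025 = 1105² → right
(204,174,112): 112²+174² = 42820 > 41616 = 204² → acute
(61,27,60): 27²+60² = 4329 > 3721 = 61² → acute
(285,195,175): 175²+195² = 68650 < 81225 = 285² → obtuse
1 of the 4 is right.

1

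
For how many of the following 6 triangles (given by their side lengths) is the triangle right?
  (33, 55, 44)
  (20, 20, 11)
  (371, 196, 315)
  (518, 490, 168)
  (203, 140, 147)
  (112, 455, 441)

(33,55,44): 33²+44² = 3025 = 55² → right
(20,20,11): 11²+20² = 521 > 400 = 20² → acute
(371,196,315): 196²+315² = 137641 = 371² → right
(518,490,168): 168²+490² = 268324 = 518² → right
(203,140,147): 140²+147² = 41209 = 203² → right
(112,455,441): 112²+441² = 207025 = 455² → right
5 of the 6 are right.

5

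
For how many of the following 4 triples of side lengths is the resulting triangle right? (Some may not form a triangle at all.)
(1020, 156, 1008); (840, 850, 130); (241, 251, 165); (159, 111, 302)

(1020,156,1008): 156²+1008² = 1040400 = 1020² → right
(840,850,130): 130²+840² = 722500 = 850² → right
(241,251,165): 165²+241² = 85306 > 63001 = 251² → acute
(159,111,302): 111+159 ≤ 302, not a triangle
2 of the 4 are right.

2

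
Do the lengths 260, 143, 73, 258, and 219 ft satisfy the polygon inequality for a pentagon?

Yes

A pentagon exists iff every side is shorter than the sum of the others — equivalently, the longest side is less than the sum of the rest.
Longest side 260 < 693 (sum of the remaining 4), so yes.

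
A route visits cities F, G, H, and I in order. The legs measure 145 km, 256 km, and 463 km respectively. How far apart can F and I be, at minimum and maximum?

The maximum is all hops collinear in one direction: 145 + 256 + 463 = 864.
The longest hop is 463; the others sum to 401. Folding the others back against it leaves at least 463 − 401 = 62.

62 ≤ FI ≤ 864 km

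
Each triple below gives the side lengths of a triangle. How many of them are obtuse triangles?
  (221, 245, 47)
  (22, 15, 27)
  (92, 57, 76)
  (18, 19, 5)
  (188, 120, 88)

4

(221,245,47): 47²+221² = 51050 < 60025 = 245² → obtuse
(22,15,27): 15²+22² = 709 < 729 = 27² → obtuse
(92,57,76): 57²+76² = 9025 > 8464 = 92² → acute
(18,19,5): 5²+18² = 349 < 361 = 19² → obtuse
(188,120,88): 88²+120² = 22144 < 35344 = 188² → obtuse
4 of the 5 are obtuse.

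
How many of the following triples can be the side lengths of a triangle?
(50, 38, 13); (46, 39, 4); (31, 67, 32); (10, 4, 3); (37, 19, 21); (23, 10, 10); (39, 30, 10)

(13,38,50): 13+38 > 50 → valid
(4,39,46): 4+39 ≤ 46 → not valid
(31,32,67): 31+32 ≤ 67 → not valid
(3,4,10): 3+4 ≤ 10 → not valid
(19,21,37): 19+21 > 37 → valid
(10,10,23): 10+10 ≤ 23 → not valid
(10,30,39): 10+30 > 39 → valid
3 of the 7 triples form a triangle.

3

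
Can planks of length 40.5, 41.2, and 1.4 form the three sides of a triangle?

The longest side is 41.2, and the other two sum to 41.9.
Since 41.9 > 41.2, the triangle inequality holds.

Yes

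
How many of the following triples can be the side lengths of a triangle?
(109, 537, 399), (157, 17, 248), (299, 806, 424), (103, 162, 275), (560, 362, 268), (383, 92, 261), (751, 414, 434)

2

(109,399,537): 109+399 ≤ 537 → not valid
(17,157,248): 17+157 ≤ 248 → not valid
(299,424,806): 299+424 ≤ 806 → not valid
(103,162,275): 103+162 ≤ 275 → not valid
(268,362,560): 268+362 > 560 → valid
(92,261,383): 92+261 ≤ 383 → not valid
(414,434,751): 414+434 > 751 → valid
2 of the 7 triples form a triangle.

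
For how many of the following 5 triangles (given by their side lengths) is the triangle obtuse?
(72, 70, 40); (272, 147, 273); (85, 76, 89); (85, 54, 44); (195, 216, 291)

(72,70,40): 40²+70² = 6500 > 5184 = 72² → acute
(272,147,273): 147²+272² = 95593 > 74529 = 273² → acute
(85,76,89): 76²+85² = 13001 > 7921 = 89² → acute
(85,54,44): 44²+54² = 4852 < 7225 = 85² → obtuse
(195,216,291): 195²+216² = 84681 = 291² → right
1 of the 5 is obtuse.

1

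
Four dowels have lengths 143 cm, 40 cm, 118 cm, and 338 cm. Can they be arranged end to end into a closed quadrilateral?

No

For a quadrilateral, each side must be shorter than the sum of the others.
Here the longest side is 338, but the remaining 3 sides sum to only 301.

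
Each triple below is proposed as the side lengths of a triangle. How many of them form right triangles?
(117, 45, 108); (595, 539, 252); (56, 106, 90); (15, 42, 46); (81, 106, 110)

(117,45,108): 45²+108² = 13689 = 117² → right
(595,539,252): 252²+539² = 354025 = 595² → right
(56,106,90): 56²+90² = 11236 = 106² → right
(15,42,46): 15²+42² = 1989 < 2116 = 46² → obtuse
(81,106,110): 81²+106² = 17797 > 12100 = 110² → acute
3 of the 5 are right.

3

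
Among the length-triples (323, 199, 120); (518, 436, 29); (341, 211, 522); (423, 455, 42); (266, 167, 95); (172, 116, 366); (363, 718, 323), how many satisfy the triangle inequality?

(120,199,323): 120+199 ≤ 323 → not valid
(29,436,518): 29+436 ≤ 518 → not valid
(211,341,522): 211+341 > 522 → valid
(42,423,455): 42+423 > 455 → valid
(95,167,266): 95+167 ≤ 266 → not valid
(116,172,366): 116+172 ≤ 366 → not valid
(323,363,718): 323+363 ≤ 718 → not valid
2 of the 7 triples form a triangle.

2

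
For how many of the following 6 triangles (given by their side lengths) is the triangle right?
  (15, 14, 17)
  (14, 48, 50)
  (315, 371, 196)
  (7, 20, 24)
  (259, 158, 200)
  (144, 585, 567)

3

(15,14,17): 14²+15² = 421 > 289 = 17² → acute
(14,48,50): 14²+48² = 2500 = 50² → right
(315,371,196): 196²+315² = 137641 = 371² → right
(7,20,24): 7²+20² = 449 < 576 = 24² → obtuse
(259,158,200): 158²+200² = 64964 < 67081 = 259² → obtuse
(144,585,567): 144²+567² = 342225 = 585² → right
3 of the 6 are right.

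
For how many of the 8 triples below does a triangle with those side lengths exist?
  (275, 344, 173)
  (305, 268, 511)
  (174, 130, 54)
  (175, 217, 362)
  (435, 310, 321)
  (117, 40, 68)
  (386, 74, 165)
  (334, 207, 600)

5

(173,275,344): 173+275 > 344 → valid
(268,305,511): 268+305 > 511 → valid
(54,130,174): 54+130 > 174 → valid
(175,217,362): 175+217 > 362 → valid
(310,321,435): 310+321 > 435 → valid
(40,68,117): 40+68 ≤ 117 → not valid
(74,165,386): 74+165 ≤ 386 → not valid
(207,334,600): 207+334 ≤ 600 → not valid
5 of the 8 triples form a triangle.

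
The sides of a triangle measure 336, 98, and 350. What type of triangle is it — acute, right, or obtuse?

Compare the square of the longest side to the sum of squares of the other two: 98² + 336² = 122500 = 350².

right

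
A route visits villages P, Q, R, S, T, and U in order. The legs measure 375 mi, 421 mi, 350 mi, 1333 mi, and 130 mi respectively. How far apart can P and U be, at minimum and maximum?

57 ≤ PU ≤ 2609 mi

The maximum is all hops collinear in one direction: 375 + 421 + 350 + 1333 + 130 = 2609.
The longest hop is 1333; the others sum to 1276. Folding the others back against it leaves at least 1333 − 1276 = 57.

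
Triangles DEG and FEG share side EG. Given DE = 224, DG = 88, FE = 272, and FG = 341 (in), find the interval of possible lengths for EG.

From triangle DEG: |224 − 88| < EG < 224 + 88, i.e. 136 < EG < 312.
From triangle FEG: 69 < EG < 613.
Both must hold, so EG lies in the intersection.

136 < EG < 312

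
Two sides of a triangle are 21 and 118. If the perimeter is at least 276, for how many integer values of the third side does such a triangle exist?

2

Triangle inequality: 97 < x < 139. Perimeter ≥ 276 gives x ≥ 276 − 21 − 118 = 137.
So 137 ≤ x < 139; integers 137 through 138: 2 values.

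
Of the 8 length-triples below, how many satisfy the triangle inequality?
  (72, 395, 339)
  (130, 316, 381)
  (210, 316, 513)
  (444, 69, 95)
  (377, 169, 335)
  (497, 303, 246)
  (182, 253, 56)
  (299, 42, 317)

6

(72,339,395): 72+339 > 395 → valid
(130,316,381): 130+316 > 381 → valid
(210,316,513): 210+316 > 513 → valid
(69,95,444): 69+95 ≤ 444 → not valid
(169,335,377): 169+335 > 377 → valid
(246,303,497): 246+303 > 497 → valid
(56,182,253): 56+182 ≤ 253 → not valid
(42,299,317): 42+299 > 317 → valid
6 of the 8 triples form a triangle.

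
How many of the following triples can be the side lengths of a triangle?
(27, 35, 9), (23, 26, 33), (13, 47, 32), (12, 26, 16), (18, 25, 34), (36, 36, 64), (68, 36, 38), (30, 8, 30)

(9,27,35): 9+27 > 35 → valid
(23,26,33): 23+26 > 33 → valid
(13,32,47): 13+32 ≤ 47 → not valid
(12,16,26): 12+16 > 26 → valid
(18,25,34): 18+25 > 34 → valid
(36,36,64): 36+36 > 64 → valid
(36,38,68): 36+38 > 68 → valid
(8,30,30): 8+30 > 30 → valid
7 of the 8 triples form a triangle.

7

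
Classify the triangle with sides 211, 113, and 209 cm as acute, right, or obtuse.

acute

Compare the square of the longest side to the sum of squares of the other two: 113² + 209² = 56450 > 44521 = 211².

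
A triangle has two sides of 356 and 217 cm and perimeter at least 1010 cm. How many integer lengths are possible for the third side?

Triangle inequality: 139 < x < 573. Perimeter ≥ 1010 gives x ≥ 1010 − 356 − 217 = 437.
So 437 ≤ x < 573; integers 437 through 572: 136 values.

136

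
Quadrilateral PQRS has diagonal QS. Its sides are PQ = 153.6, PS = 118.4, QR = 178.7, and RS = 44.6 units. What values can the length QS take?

134.1 < QS < 223.3

From triangle PQS: |153.6 − 118.4| < QS < 153.6 + 118.4, i.e. 35.2 < QS < 272.0.
From triangle RQS: 134.1 < QS < 223.3.
Both must hold, so QS lies in the intersection.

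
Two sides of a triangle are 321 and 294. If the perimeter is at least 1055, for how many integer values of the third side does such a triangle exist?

175

Triangle inequality: 27 < x < 615. Perimeter ≥ 1055 gives x ≥ 1055 − 321 − 294 = 440.
So 440 ≤ x < 615; integers 440 through 614: 175 values.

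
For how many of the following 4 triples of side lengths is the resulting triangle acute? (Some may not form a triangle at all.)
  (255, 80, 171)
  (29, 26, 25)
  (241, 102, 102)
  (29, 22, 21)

(255,80,171): 80+171 ≤ 255, not a triangle
(29,26,25): 25²+26² = 1301 > 841 = 29² → acute
(241,102,102): 102+102 ≤ 241, not a triangle
(29,22,21): 21²+22² = 925 > 841 = 29² → acute
2 of the 4 are acute.

2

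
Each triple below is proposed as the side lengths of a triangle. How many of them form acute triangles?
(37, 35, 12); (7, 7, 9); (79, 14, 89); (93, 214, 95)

1

(37,35,12): 12²+35² = 1369 = 37² → right
(7,7,9): 7²+7² = 98 > 81 = 9² → acute
(79,14,89): 14²+79² = 6437 < 7921 = 89² → obtuse
(93,214,95): 93+95 ≤ 214, not a triangle
1 of the 4 is acute.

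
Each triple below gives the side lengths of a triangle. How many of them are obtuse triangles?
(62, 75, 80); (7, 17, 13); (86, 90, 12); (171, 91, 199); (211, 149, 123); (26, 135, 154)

5

(62,75,80): 62²+75² = 9469 > 6400 = 80² → acute
(7,17,13): 7²+13² = 218 < 289 = 17² → obtuse
(86,90,12): 12²+86² = 7540 < 8100 = 90² → obtuse
(171,91,199): 91²+171² = 37522 < 39601 = 199² → obtuse
(211,149,123): 123²+149² = 37330 < 44521 = 211² → obtuse
(26,135,154): 26²+135² = 18901 < 23716 = 154² → obtuse
5 of the 6 are obtuse.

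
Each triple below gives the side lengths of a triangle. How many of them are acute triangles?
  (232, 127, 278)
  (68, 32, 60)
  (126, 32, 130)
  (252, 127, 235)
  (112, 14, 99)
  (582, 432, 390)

(232,127,278): 127²+232² = 69953 < 77284 = 278² → obtuse
(68,32,60): 32²+60² = 4624 = 68² → right
(126,32,130): 32²+126² = 16900 = 130² → right
(252,127,235): 127²+235² = 71354 > 63504 = 252² → acute
(112,14,99): 14²+99² = 9997 < 12544 = 112² → obtuse
(582,432,390): 390²+432² = 338724 = 582² → right
1 of the 6 is acute.

1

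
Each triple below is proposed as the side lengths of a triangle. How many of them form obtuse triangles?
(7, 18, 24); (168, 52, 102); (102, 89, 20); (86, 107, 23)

(7,18,24): 7²+18² = 373 < 576 = 24² → obtuse
(168,52,102): 52+102 ≤ 168, not a triangle
(102,89,20): 20²+89² = 8321 < 10404 = 102² → obtuse
(86,107,23): 23²+86² = 7925 < 11449 = 107² → obtuse
3 of the 4 are obtuse.

3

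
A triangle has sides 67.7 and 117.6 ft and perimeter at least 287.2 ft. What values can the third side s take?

101.9 ≤ s < 185.3

Triangle inequality alone gives 49.9 < s < 185.3.
The perimeter condition gives s ≥ 287.2 − 67.7 − 117.6 = 101.9.
Intersecting the two: 101.9 ≤ s < 185.3.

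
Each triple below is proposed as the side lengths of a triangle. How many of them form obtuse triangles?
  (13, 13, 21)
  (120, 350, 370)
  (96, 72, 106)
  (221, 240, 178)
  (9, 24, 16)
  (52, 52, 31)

2

(13,13,21): 13²+13² = 338 < 441 = 21² → obtuse
(120,350,370): 120²+350² = 136900 = 370² → right
(96,72,106): 72²+96² = 14400 > 11236 = 106² → acute
(221,240,178): 178²+221² = 80525 > 57600 = 240² → acute
(9,24,16): 9²+16² = 337 < 576 = 24² → obtuse
(52,52,31): 31²+52² = 3665 > 2704 = 52² → acute
2 of the 6 are obtuse.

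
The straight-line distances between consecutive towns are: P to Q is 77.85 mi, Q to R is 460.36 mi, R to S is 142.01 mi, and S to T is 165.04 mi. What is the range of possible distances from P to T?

75.46 ≤ PT ≤ 845.26 mi

The maximum is all hops collinear in one direction: 77.85 + 460.36 + 142.01 + 165.04 = 845.26.
The longest hop is 460.36; the others sum to 384.90. Folding the others back against it leaves at least 460.36 − 384.90 = 75.46.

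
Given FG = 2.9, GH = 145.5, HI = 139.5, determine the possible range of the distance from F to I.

The maximum is all hops collinear in one direction: 2.9 + 145.5 + 139.5 = 287.9.
The longest hop is 145.5; the others sum to 142.4. Folding the others back against it leaves at least 145.5 − 142.4 = 3.1.

3.1 ≤ FI ≤ 287.9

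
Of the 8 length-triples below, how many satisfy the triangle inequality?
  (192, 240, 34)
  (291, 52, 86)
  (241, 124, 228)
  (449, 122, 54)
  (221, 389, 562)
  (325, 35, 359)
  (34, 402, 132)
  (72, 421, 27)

(34,192,240): 34+192 ≤ 240 → not valid
(52,86,291): 52+86 ≤ 291 → not valid
(124,228,241): 124+228 > 241 → valid
(54,122,449): 54+122 ≤ 449 → not valid
(221,389,562): 221+389 > 562 → valid
(35,325,359): 35+325 > 359 → valid
(34,132,402): 34+132 ≤ 402 → not valid
(27,72,421): 27+72 ≤ 421 → not valid
3 of the 8 triples form a triangle.

3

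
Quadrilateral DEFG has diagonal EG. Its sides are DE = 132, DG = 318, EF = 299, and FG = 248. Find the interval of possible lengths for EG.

From triangle DEG: |132 − 318| < EG < 132 + 318, i.e. 186 < EG < 450.
From triangle FEG: 51 < EG < 547.
Both must hold, so EG lies in the intersection.

186 < EG < 450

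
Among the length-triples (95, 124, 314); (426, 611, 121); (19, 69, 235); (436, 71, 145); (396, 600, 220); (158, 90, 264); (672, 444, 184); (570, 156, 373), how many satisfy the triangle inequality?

(95,124,314): 95+124 ≤ 314 → not valid
(121,426,611): 121+426 ≤ 611 → not valid
(19,69,235): 19+69 ≤ 235 → not valid
(71,145,436): 71+145 ≤ 436 → not valid
(220,396,600): 220+396 > 600 → valid
(90,158,264): 90+158 ≤ 264 → not valid
(184,444,672): 184+444 ≤ 672 → not valid
(156,373,570): 156+373 ≤ 570 → not valid
1 of the 8 triples forms a triangle.

1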